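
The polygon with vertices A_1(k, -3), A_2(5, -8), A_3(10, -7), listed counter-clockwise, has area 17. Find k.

The doubled signed area Σ (x_i y_{i+1} − x_{i+1} y_i) is linear in k.
With k=0 it equals 30; the coefficient of k is -1 (from the two edges through A_1).
So -1·k + 30 = 2·17 = 34 ⇒ k = -4.

-4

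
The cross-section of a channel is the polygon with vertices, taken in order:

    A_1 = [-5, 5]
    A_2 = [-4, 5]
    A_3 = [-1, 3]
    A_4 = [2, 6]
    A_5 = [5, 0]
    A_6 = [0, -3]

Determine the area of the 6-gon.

Apply Gauss's area formula: 2A = Σ (x_i·y_{i+1} − x_{i+1}·y_i), indices taken mod 6.
Σ = (-5) + (-7) + (-12) + (-30) + (-15) + (-15) = -84
Area = |Σ|/2 = 42.

42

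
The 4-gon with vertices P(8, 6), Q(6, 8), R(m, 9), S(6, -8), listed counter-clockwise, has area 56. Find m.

1

The doubled signed area Σ (x_i y_{i+1} − x_{i+1} y_i) is linear in m.
With m=0 it equals 128; the coefficient of m is -16 (from the two edges through R).
So -16·m + 128 = 2·56 = 112 ⇒ m = 1.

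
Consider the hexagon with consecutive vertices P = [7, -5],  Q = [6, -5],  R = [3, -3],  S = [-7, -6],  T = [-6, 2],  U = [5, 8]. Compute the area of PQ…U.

118

Apply the surveyor's formula: 2A = Σ (x_i·y_{i+1} − x_{i+1}·y_i), indices taken mod 6.
Σ = (-5) + (-3) + (-39) + (-50) + (-58) + (-81) = -236
Area = |Σ|/2 = 118.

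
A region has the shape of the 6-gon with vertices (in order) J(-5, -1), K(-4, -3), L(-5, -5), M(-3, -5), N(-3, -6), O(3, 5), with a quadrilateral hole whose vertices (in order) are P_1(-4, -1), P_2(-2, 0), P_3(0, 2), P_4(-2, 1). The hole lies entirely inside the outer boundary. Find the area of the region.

25

Outer boundary:
Apply the surveyor's formula: 2A = Σ (x_i·y_{i+1} − x_{i+1}·y_i), indices taken mod 6.
J→K: (-5)(-3) − (-4)(-1) = 11
K→L: (-4)(-5) − (-5)(-3) = 5
L→M: (-5)(-5) − (-3)(-5) = 10
M→N: (-3)(-6) − (-3)(-5) = 3
N→O: (-3)(5) − (3)(-6) = 3
O→J: (3)(-1) − (-5)(5) = 22
Σ = 54
Area = |Σ|/2 = 27.
Hole:
Σ = (-2) + (-4) + (4) + (6) = 4
Area = |Σ|/2 = 2.
Net area = 27 − 2 = 25.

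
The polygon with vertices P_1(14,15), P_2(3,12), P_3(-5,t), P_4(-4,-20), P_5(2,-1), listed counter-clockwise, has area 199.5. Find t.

4

Write out the shoelace sum; only the two edges meeting at P_3 involve t:
2·Area = [(3·t − (-5)·12) + ((-5)·(-20) − (-4)·t)] + 211
       = 7·t + 371 = 399
⇒ t = 4.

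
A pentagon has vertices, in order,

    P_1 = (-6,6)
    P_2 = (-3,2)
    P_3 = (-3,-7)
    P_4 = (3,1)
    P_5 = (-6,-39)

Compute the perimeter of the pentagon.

110

|P_1P_2| = √((3)² + (-4)²) = √25 = 5
|P_2P_3| = √((0)² + (-9)²) = √81 = 9
|P_3P_4| = √((6)² + (8)²) = √100 = 10
|P_4P_5| = √((-9)² + (-40)²) = √1681 = 41
|P_5P_1| = √((0)² + (45)²) = √2025 = 45
Perimeter = 5 + 9 + 10 + 41 + 45 = 110.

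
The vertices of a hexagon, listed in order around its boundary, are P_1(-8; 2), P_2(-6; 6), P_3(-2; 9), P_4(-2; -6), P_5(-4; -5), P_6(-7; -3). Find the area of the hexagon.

P_1→P_2: (-8)(6) − (-6)(2) = -36
P_2→P_3: (-6)(9) − (-2)(6) = -42
P_3→P_4: (-2)(-6) − (-2)(9) = 30
P_4→P_5: (-2)(-5) − (-4)(-6) = -14
P_5→P_6: (-4)(-3) − (-7)(-5) = -23
P_6→P_1: (-7)(2) − (-8)(-3) = -38
Σ = -123
Area = |Σ|/2 = 61.5.

61.5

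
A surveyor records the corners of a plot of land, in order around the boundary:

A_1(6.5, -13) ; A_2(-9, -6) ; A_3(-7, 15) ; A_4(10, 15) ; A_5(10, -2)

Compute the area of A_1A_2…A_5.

437.5

A_1→A_2: (6.5)(-6) − (-9)(-13) = -156
A_2→A_3: (-9)(15) − (-7)(-6) = -177
A_3→A_4: (-7)(15) − (10)(15) = -255
A_4→A_5: (10)(-2) − (10)(15) = -170
A_5→A_1: (10)(-13) − (6.5)(-2) = -117
Σ = -875
Area = |Σ|/2 = 437.5.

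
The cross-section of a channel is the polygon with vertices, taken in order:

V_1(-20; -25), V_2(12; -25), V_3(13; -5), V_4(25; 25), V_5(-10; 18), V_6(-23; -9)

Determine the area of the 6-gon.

Cross-terms: 800, 265, 450, 700, 504, 395  ⇒  Σ = 3114
Area = |Σ|/2 = 1557.

1557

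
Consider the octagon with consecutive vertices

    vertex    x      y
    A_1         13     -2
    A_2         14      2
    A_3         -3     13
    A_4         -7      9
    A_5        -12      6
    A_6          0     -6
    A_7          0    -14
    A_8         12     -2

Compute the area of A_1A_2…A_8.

307

Apply Gauss's area formula: 2A = Σ (x_i·y_{i+1} − x_{i+1}·y_i), indices taken mod 8.
Σ = (54) + (188) + (64) + (66) + (72) + (0) + (168) + (2) = 614
Area = |Σ|/2 = 307.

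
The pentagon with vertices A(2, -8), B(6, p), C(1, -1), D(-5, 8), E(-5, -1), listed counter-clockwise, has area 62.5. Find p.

-7

The doubled signed area Σ (x_i y_{i+1} − x_{i+1} y_i) is linear in p.
With p=0 it equals 132; the coefficient of p is 1 (from the two edges through B).
So 1·p + 132 = 2·62.5 = 125 ⇒ p = -7.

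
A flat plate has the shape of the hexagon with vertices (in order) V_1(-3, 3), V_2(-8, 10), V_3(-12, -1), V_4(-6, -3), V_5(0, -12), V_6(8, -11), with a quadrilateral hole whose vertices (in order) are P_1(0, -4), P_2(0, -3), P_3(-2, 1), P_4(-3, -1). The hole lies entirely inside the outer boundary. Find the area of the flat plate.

150

Outer boundary:
Apply the shoelace formula: 2A = Σ (x_i·y_{i+1} − x_{i+1}·y_i), indices taken mod 6.
Σ = (-6) + (128) + (30) + (72) + (96) + (-9) = 311
Area = |Σ|/2 = 155.5.
Hole:
Σ = (0) + (-6) + (5) + (12) = 11
Area = |Σ|/2 = 5.5.
Net area = 155.5 − 5.5 = 150.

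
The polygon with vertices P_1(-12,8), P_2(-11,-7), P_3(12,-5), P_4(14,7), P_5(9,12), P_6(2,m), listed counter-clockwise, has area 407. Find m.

The doubled signed area Σ (x_i y_{i+1} − x_{i+1} y_i) is linear in m.
With m=0 it equals 562; the coefficient of m is 21 (from the two edges through P_6).
So 21·m + 562 = 2·407 = 814 ⇒ m = 12.

12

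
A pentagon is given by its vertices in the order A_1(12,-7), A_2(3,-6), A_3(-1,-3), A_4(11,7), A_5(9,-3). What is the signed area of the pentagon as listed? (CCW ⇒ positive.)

-81.5

Apply Gauss's area formula: 2A = Σ (x_i·y_{i+1} − x_{i+1}·y_i), indices taken mod 5.
Cross-terms: -51, -15, 26, -96, -27  ⇒  Σ = -163
Signed area = Σ/2 = -81.5 (negative ⇒ clockwise traversal).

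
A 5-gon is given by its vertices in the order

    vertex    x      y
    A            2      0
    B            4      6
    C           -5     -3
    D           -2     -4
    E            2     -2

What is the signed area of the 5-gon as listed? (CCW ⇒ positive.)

Cross-terms: 12, 18, 14, 12, 4  ⇒  Σ = 60
Signed area = Σ/2 = 30 (positive ⇒ counter-clockwise traversal).

30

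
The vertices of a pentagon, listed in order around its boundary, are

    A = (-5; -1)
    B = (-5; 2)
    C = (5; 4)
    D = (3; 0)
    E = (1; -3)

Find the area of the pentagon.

Apply the surveyor's formula: 2A = Σ (x_i·y_{i+1} − x_{i+1}·y_i), indices taken mod 5.
Σ = (-15) + (-30) + (-12) + (-9) + (-16) = -82
Area = |Σ|/2 = 41.

41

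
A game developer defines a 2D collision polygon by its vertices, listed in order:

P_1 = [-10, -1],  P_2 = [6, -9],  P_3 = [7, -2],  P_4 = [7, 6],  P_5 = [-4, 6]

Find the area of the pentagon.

Apply the surveyor's formula: 2A = Σ (x_i·y_{i+1} − x_{i+1}·y_i), indices taken mod 5.
Σ = (96) + (51) + (56) + (66) + (64) = 333
Area = |Σ|/2 = 166.5.

166.5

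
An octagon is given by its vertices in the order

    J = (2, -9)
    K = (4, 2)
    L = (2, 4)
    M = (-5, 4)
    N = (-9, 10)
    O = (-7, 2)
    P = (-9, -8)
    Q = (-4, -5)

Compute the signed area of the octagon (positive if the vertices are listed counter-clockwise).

Apply the shoelace (surveyor's) formula: 2A = Σ (x_i·y_{i+1} − x_{i+1}·y_i), indices taken mod 8.
Σ = (40) + (12) + (28) + (-14) + (52) + (74) + (13) + (46) = 251
Signed area = Σ/2 = 125.5 (positive ⇒ counter-clockwise traversal).

125.5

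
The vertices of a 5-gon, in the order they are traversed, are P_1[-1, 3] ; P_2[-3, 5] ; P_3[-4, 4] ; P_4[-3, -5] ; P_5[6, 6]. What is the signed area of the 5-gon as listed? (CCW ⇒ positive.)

Apply Gauss's area formula: 2A = Σ (x_i·y_{i+1} − x_{i+1}·y_i), indices taken mod 5.
Cross-terms: 4, 8, 32, 12, 24  ⇒  Σ = 80
Signed area = Σ/2 = 40 (positive ⇒ counter-clockwise traversal).

40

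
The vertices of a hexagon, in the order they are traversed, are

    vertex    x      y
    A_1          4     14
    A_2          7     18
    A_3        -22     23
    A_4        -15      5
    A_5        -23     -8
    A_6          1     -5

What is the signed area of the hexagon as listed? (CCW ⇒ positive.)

579

A_1→A_2: (4)(18) − (7)(14) = -26
A_2→A_3: (7)(23) − (-22)(18) = 557
A_3→A_4: (-22)(5) − (-15)(23) = 235
A_4→A_5: (-15)(-8) − (-23)(5) = 235
A_5→A_6: (-23)(-5) − (1)(-8) = 123
A_6→A_1: (1)(14) − (4)(-5) = 34
Σ = 1158
Signed area = Σ/2 = 579 (positive ⇒ counter-clockwise traversal).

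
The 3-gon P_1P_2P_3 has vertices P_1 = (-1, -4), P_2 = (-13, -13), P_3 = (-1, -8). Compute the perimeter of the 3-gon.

|P_1P_2| = √((-12)² + (-9)²) = √225 = 15
|P_2P_3| = √((12)² + (5)²) = √169 = 13
|P_3P_1| = √((0)² + (4)²) = √16 = 4
Perimeter = 15 + 13 + 4 = 32.

32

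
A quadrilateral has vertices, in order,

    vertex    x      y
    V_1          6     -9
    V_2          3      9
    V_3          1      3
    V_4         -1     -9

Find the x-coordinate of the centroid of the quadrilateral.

58/23

Apply the shoelace formula. First the cross-terms c_i = x_i·y_{i+1} − x_{i+1}·y_i:
  81, 0, -6, 63  ⇒  2A = 138, A = 69.
Then Σ (x_i + x_{i+1})·c_i = 1044, so x̄ = 1044 / (6·69) = 58/23.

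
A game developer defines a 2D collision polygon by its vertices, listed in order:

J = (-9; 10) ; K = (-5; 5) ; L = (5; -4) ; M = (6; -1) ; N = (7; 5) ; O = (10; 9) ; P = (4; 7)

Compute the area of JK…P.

103

Σ = (5) + (-5) + (19) + (37) + (13) + (34) + (103) = 206
Area = |Σ|/2 = 103.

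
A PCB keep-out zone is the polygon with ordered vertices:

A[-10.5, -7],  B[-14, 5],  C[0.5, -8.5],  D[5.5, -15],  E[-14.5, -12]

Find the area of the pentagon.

Apply the surveyor's formula: 2A = Σ (x_i·y_{i+1} − x_{i+1}·y_i), indices taken mod 5.
A→B: (-10.5)(5) − (-14)(-7) = -150.5
B→C: (-14)(-8.5) − (0.5)(5) = 116.5
C→D: (0.5)(-15) − (5.5)(-8.5) = 39.25
D→E: (5.5)(-12) − (-14.5)(-15) = -283.5
E→A: (-14.5)(-7) − (-10.5)(-12) = -24.5
Σ = -302.75
Area = |Σ|/2 = 151.375.

151.375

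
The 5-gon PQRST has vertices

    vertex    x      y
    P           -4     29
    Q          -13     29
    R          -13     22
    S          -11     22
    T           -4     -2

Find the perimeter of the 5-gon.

74

|PQ| = √((-9)² + (0)²) = √81 = 9
|QR| = √((0)² + (-7)²) = √49 = 7
|RS| = √((2)² + (0)²) = √4 = 2
|ST| = √((7)² + (-24)²) = √625 = 25
|TP| = √((0)² + (31)²) = √961 = 31
Perimeter = 9 + 7 + 2 + 25 + 31 = 74.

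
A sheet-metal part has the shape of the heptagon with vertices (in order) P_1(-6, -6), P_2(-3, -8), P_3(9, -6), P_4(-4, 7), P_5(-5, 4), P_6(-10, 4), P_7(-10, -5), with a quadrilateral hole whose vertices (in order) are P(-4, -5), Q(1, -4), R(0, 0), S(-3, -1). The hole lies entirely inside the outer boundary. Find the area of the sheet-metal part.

143

Outer boundary:
Apply the shoelace (surveyor's) formula: 2A = Σ (x_i·y_{i+1} − x_{i+1}·y_i), indices taken mod 7.
Σ = (30) + (90) + (39) + (19) + (20) + (90) + (30) = 318
Area = |Σ|/2 = 159.
Hole:
Apply Gauss's area formula: 2A = Σ (x_i·y_{i+1} − x_{i+1}·y_i), indices taken mod 4.
Σ = (21) + (0) + (0) + (11) = 32
Area = |Σ|/2 = 16.
Net area = 159 − 16 = 143.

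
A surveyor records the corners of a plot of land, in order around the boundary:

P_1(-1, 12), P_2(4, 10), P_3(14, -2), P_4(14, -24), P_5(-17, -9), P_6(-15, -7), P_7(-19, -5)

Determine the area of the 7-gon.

677.5

Σ = (-58) + (-148) + (-308) + (-534) + (-16) + (-58) + (-233) = -1355
Area = |Σ|/2 = 677.5.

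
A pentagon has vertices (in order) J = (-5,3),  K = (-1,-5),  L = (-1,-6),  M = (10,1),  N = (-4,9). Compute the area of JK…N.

Apply the surveyor's formula: 2A = Σ (x_i·y_{i+1} − x_{i+1}·y_i), indices taken mod 5.
Σ = (28) + (1) + (59) + (94) + (33) = 215
Area = |Σ|/2 = 107.5.

107.5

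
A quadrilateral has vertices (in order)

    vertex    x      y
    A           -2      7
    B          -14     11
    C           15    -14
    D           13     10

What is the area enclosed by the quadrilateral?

Σ = (76) + (31) + (332) + (111) = 550
Area = |Σ|/2 = 275.

275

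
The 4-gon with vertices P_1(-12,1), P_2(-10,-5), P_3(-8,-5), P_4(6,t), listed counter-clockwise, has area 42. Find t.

Write out the shoelace sum; only the two edges meeting at P_4 involve t:
2·Area = [((-8)·t − 6·(-5)) + (6·1 − (-12)·t)] + 80
       = 4·t + 116 = 84
⇒ t = -8.

-8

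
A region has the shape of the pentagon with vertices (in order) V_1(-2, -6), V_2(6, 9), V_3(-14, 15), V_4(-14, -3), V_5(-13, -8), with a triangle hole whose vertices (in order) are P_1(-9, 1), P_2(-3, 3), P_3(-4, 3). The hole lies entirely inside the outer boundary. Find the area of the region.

Outer boundary:
Apply Gauss's area formula: 2A = Σ (x_i·y_{i+1} − x_{i+1}·y_i), indices taken mod 5.
Σ = (18) + (216) + (252) + (73) + (62) = 621
Area = |Σ|/2 = 310.5.
Hole:
P_1→P_2: (-9)(3) − (-3)(1) = -24
P_2→P_3: (-3)(3) − (-4)(3) = 3
P_3→P_1: (-4)(1) − (-9)(3) = 23
Σ = 2
Area = |Σ|/2 = 1.
Net area = 310.5 − 1 = 309.5.

309.5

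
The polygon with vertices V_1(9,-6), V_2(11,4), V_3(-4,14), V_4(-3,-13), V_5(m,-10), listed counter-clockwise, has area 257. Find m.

The doubled signed area Σ (x_i y_{i+1} − x_{i+1} y_i) is linear in m.
With m=0 it equals 486; the coefficient of m is 7 (from the two edges through V_5).
So 7·m + 486 = 2·257 = 514 ⇒ m = 4.

4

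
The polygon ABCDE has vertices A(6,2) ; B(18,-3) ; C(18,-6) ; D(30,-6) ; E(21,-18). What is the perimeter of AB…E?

68

|AB| = √((12)² + (-5)²) = √169 = 13
|BC| = √((0)² + (-3)²) = √9 = 3
|CD| = √((12)² + (0)²) = √144 = 12
|DE| = √((-9)² + (-12)²) = √225 = 15
|EA| = √((-15)² + (20)²) = √625 = 25
Perimeter = 13 + 3 + 12 + 15 + 25 = 68.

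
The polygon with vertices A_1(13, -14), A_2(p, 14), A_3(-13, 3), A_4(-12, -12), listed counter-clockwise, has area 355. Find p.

Write out the shoelace sum; only the two edges meeting at A_2 involve p:
2·Area = [(13·14 − p·(-14)) + (p·3 − (-13)·14)] + 516
       = 17·p + 880 = 710
⇒ p = -10.

-10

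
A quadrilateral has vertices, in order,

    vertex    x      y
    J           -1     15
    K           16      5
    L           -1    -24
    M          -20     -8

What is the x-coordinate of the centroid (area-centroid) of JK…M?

-5/3

Apply the shoelace formula. First the cross-terms c_i = x_i·y_{i+1} − x_{i+1}·y_i:
  -245, -379, -472, -308  ⇒  2A = -1404, A = -702.
Then Σ (x_i + x_{i+1})·c_i = 7020, so x̄ = 7020 / (6·(-702)) = -5/3.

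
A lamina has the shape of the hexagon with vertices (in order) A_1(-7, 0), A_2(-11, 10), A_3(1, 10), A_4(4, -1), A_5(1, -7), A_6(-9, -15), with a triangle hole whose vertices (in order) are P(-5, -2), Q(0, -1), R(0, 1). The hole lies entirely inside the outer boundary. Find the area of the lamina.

215.5

Outer boundary:
Cross-terms: -70, -120, -41, -27, -78, -105  ⇒  Σ = -441
Area = |Σ|/2 = 220.5.
Hole:
Apply the shoelace formula: 2A = Σ (x_i·y_{i+1} − x_{i+1}·y_i), indices taken mod 3.
Cross-terms: 5, 0, 5  ⇒  Σ = 10
Area = |Σ|/2 = 5.
Net area = 220.5 − 5 = 215.5.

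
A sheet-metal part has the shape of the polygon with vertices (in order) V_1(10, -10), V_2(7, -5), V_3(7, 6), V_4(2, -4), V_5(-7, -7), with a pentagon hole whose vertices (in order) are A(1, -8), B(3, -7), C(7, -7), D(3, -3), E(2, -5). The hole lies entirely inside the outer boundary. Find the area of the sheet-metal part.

65

Outer boundary:
V_1→V_2: (10)(-5) − (7)(-10) = 20
V_2→V_3: (7)(6) − (7)(-5) = 77
V_3→V_4: (7)(-4) − (2)(6) = -40
V_4→V_5: (2)(-7) − (-7)(-4) = -42
V_5→V_1: (-7)(-10) − (10)(-7) = 140
Σ = 155
Area = |Σ|/2 = 77.5.
Hole:
Cross-terms: 17, 28, 0, -9, -11  ⇒  Σ = 25
Area = |Σ|/2 = 12.5.
Net area = 77.5 − 12.5 = 65.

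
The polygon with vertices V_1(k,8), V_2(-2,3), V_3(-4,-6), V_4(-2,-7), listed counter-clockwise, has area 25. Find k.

The doubled signed area Σ (x_i y_{i+1} − x_{i+1} y_i) is linear in k.
With k=0 it equals 40; the coefficient of k is 10 (from the two edges through V_1).
So 10·k + 40 = 2·25 = 50 ⇒ k = 1.

1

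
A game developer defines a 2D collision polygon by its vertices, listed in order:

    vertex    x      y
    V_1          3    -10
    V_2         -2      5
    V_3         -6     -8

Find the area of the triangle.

V_1→V_2: (3)(5) − (-2)(-10) = -5
V_2→V_3: (-2)(-8) − (-6)(5) = 46
V_3→V_1: (-6)(-10) − (3)(-8) = 84
Σ = 125
Area = |Σ|/2 = 62.5.

62.5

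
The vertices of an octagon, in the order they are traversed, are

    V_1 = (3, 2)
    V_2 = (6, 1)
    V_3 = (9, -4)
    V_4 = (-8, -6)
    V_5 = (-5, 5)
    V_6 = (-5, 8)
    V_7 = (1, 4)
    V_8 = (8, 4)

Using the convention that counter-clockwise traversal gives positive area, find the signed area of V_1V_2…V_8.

Apply the shoelace formula: 2A = Σ (x_i·y_{i+1} − x_{i+1}·y_i), indices taken mod 8.
V_1→V_2: (3)(1) − (6)(2) = -9
V_2→V_3: (6)(-4) − (9)(1) = -33
V_3→V_4: (9)(-6) − (-8)(-4) = -86
V_4→V_5: (-8)(5) − (-5)(-6) = -70
V_5→V_6: (-5)(8) − (-5)(5) = -15
V_6→V_7: (-5)(4) − (1)(8) = -28
V_7→V_8: (1)(4) − (8)(4) = -28
V_8→V_1: (8)(2) − (3)(4) = 4
Σ = -265
Signed area = Σ/2 = -132.5 (negative ⇒ clockwise traversal).

-132.5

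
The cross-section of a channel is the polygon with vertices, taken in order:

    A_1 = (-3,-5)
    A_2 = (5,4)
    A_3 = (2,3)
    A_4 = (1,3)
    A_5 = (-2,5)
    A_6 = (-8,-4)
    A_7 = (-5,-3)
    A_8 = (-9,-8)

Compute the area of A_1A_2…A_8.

Cross-terms: 13, 7, 3, 11, 48, 4, 13, 21  ⇒  Σ = 120
Area = |Σ|/2 = 60.

60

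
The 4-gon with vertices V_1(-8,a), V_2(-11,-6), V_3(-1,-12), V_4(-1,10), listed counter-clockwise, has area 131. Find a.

The doubled signed area Σ (x_i y_{i+1} − x_{i+1} y_i) is linear in a.
With a=0 it equals 232; the coefficient of a is 10 (from the two edges through V_1).
So 10·a + 232 = 2·131 = 262 ⇒ a = 3.

3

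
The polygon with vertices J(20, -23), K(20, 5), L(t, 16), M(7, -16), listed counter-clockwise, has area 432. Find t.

Write out the shoelace sum; only the two edges meeting at L involve t:
2·Area = [(20·16 − t·5) + (t·(-16) − 7·16)] + 719
       = -21·t + 927 = 864
⇒ t = 3.

3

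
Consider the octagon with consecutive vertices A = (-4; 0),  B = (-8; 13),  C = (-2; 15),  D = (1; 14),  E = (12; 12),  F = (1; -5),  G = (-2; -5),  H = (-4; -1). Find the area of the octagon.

A→B: (-4)(13) − (-8)(0) = -52
B→C: (-8)(15) − (-2)(13) = -94
C→D: (-2)(14) − (1)(15) = -43
D→E: (1)(12) − (12)(14) = -156
E→F: (12)(-5) − (1)(12) = -72
F→G: (1)(-5) − (-2)(-5) = -15
G→H: (-2)(-1) − (-4)(-5) = -18
H→A: (-4)(0) − (-4)(-1) = -4
Σ = -454
Area = |Σ|/2 = 227.

227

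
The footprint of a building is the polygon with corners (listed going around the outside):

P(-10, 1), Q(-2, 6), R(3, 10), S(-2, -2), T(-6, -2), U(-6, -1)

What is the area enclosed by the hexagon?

Σ = (-58) + (-38) + (14) + (-8) + (-6) + (-16) = -112
Area = |Σ|/2 = 56.

56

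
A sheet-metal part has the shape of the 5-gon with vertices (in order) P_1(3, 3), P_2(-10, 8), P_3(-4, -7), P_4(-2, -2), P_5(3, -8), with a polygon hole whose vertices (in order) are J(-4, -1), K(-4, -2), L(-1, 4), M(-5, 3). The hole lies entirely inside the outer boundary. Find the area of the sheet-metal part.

Outer boundary:
Apply the surveyor's formula: 2A = Σ (x_i·y_{i+1} − x_{i+1}·y_i), indices taken mod 5.
Σ = (54) + (102) + (-6) + (22) + (33) = 205
Area = |Σ|/2 = 102.5.
Hole:
Cross-terms: 4, -18, 17, 17  ⇒  Σ = 20
Area = |Σ|/2 = 10.
Net area = 102.5 − 10 = 92.5.

92.5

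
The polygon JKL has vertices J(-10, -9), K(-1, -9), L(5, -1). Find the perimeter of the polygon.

|JK| = √((9)² + (0)²) = √81 = 9
|KL| = √((6)² + (8)²) = √100 = 10
|LJ| = √((-15)² + (-8)²) = √289 = 17
Perimeter = 9 + 10 + 17 = 36.

36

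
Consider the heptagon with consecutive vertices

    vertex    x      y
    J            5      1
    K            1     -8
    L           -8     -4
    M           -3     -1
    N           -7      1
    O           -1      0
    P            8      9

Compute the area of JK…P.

Apply the shoelace (surveyor's) formula: 2A = Σ (x_i·y_{i+1} − x_{i+1}·y_i), indices taken mod 7.
Cross-terms: -41, -68, -4, -10, 1, -9, -37  ⇒  Σ = -168
Area = |Σ|/2 = 84.

84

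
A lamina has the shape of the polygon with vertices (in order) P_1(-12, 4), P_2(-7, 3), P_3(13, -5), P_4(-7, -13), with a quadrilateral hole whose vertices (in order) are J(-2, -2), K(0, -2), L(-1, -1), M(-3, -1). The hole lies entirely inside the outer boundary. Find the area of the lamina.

Outer boundary:
Apply Gauss's area formula: 2A = Σ (x_i·y_{i+1} − x_{i+1}·y_i), indices taken mod 4.
Σ = (-8) + (-4) + (-204) + (-184) = -400
Area = |Σ|/2 = 200.
Hole:
Σ = (4) + (-2) + (-2) + (4) = 4
Area = |Σ|/2 = 2.
Net area = 200 − 2 = 198.

198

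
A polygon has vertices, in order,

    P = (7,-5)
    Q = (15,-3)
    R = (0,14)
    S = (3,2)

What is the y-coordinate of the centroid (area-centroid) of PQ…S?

Apply Gauss's area formula. First the cross-terms c_i = x_i·y_{i+1} − x_{i+1}·y_i:
  54, 210, -42, -29  ⇒  2A = 193, A = 96.5.
Then Σ (y_i + y_{i+1})·c_i = 1293, so ȳ = 1293 / (6·96.5) = 431/193.

431/193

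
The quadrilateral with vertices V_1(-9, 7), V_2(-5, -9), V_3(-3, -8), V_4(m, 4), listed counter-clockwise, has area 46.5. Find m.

-4

The doubled signed area Σ (x_i y_{i+1} − x_{i+1} y_i) is linear in m.
With m=0 it equals 153; the coefficient of m is 15 (from the two edges through V_4).
So 15·m + 153 = 2·46.5 = 93 ⇒ m = -4.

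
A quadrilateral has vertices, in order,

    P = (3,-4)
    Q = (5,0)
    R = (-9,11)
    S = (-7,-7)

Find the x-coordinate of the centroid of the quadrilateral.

Apply the shoelace formula. First the cross-terms c_i = x_i·y_{i+1} − x_{i+1}·y_i:
  20, 55, 140, 49  ⇒  2A = 264, A = 132.
Then Σ (x_i + x_{i+1})·c_i = -2496, so x̄ = -2496 / (6·132) = -104/33.

-104/33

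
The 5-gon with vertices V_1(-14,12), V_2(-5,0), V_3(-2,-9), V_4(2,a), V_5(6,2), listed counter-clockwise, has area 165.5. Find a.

The doubled signed area Σ (x_i y_{i+1} − x_{i+1} y_i) is linear in a.
With a=0 it equals 227; the coefficient of a is -8 (from the two edges through V_4).
So -8·a + 227 = 2·165.5 = 331 ⇒ a = -13.

-13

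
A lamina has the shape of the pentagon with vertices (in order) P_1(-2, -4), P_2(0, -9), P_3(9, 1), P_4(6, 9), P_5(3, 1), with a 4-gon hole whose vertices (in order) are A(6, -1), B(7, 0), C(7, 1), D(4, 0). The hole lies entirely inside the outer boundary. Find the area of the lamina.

68.5

Outer boundary:
Σ = (18) + (81) + (75) + (-21) + (-10) = 143
Area = |Σ|/2 = 71.5.
Hole:
Apply Gauss's area formula: 2A = Σ (x_i·y_{i+1} − x_{i+1}·y_i), indices taken mod 4.
Σ = (7) + (7) + (-4) + (-4) = 6
Area = |Σ|/2 = 3.
Net area = 71.5 − 3 = 68.5.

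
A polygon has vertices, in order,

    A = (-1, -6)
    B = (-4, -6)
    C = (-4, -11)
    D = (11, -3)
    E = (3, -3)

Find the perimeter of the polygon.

|AB| = √((-3)² + (0)²) = √9 = 3
|BC| = √((0)² + (-5)²) = √25 = 5
|CD| = √((15)² + (8)²) = √289 = 17
|DE| = √((-8)² + (0)²) = √64 = 8
|EA| = √((-4)² + (-3)²) = √25 = 5
Perimeter = 3 + 5 + 17 + 8 + 5 = 38.

38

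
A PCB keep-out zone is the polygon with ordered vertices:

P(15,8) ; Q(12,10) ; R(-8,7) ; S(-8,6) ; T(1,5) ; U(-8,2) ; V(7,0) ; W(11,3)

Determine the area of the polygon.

P→Q: (15)(10) − (12)(8) = 54
Q→R: (12)(7) − (-8)(10) = 164
R→S: (-8)(6) − (-8)(7) = 8
S→T: (-8)(5) − (1)(6) = -46
T→U: (1)(2) − (-8)(5) = 42
U→V: (-8)(0) − (7)(2) = -14
V→W: (7)(3) − (11)(0) = 21
W→P: (11)(8) − (15)(3) = 43
Σ = 272
Area = |Σ|/2 = 136.

136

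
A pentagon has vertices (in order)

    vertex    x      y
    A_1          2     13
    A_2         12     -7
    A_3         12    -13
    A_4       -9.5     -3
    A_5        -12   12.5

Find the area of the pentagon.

368.625

Cross-terms: -170, -72, -159.5, -154.75, -181  ⇒  Σ = -737.25
Area = |Σ|/2 = 368.625.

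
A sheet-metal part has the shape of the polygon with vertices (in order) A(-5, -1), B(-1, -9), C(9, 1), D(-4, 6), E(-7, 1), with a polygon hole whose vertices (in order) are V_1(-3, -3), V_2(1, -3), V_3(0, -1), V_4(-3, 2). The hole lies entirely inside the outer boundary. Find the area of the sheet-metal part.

104.5

Outer boundary:
Apply the shoelace formula: 2A = Σ (x_i·y_{i+1} − x_{i+1}·y_i), indices taken mod 5.
Σ = (44) + (80) + (58) + (38) + (12) = 232
Area = |Σ|/2 = 116.
Hole:
V_1→V_2: (-3)(-3) − (1)(-3) = 12
V_2→V_3: (1)(-1) − (0)(-3) = -1
V_3→V_4: (0)(2) − (-3)(-1) = -3
V_4→V_1: (-3)(-3) − (-3)(2) = 15
Σ = 23
Area = |Σ|/2 = 11.5.
Net area = 116 − 11.5 = 104.5.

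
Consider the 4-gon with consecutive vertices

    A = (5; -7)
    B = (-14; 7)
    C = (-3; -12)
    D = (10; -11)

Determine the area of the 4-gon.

Σ = (-63) + (189) + (153) + (-15) = 264
Area = |Σ|/2 = 132.

132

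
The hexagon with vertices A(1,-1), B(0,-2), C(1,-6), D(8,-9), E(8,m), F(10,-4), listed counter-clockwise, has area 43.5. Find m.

Write out the shoelace sum; only the two edges meeting at E involve m:
2·Area = [(8·m − 8·(-9)) + (8·(-4) − 10·m)] + 33
       = -2·m + 73 = 87
⇒ m = -7.

-7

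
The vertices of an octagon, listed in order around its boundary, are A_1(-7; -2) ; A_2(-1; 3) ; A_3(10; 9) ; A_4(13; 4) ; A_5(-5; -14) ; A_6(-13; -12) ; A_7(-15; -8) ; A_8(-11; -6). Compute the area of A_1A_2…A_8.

Apply Gauss's area formula: 2A = Σ (x_i·y_{i+1} − x_{i+1}·y_i), indices taken mod 8.
Cross-terms: -23, -39, -77, -162, -122, -76, 2, -20  ⇒  Σ = -517
Area = |Σ|/2 = 258.5.

258.5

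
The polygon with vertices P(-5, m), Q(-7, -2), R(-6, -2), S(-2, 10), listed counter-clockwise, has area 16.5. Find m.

Write out the shoelace sum; only the two edges meeting at P involve m:
2·Area = [((-2)·m − (-5)·10) + ((-5)·(-2) − (-7)·m)] + -62
       = 5·m + -2 = 33
⇒ m = 7.

7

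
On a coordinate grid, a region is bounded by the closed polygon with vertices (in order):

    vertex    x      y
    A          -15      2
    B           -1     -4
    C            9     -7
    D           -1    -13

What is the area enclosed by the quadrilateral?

108

Cross-terms: 62, 43, -124, -197  ⇒  Σ = -216
Area = |Σ|/2 = 108.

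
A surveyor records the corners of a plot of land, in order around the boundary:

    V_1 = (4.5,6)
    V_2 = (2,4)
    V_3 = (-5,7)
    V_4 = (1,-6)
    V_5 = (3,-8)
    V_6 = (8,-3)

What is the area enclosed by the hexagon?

Apply the shoelace formula: 2A = Σ (x_i·y_{i+1} − x_{i+1}·y_i), indices taken mod 6.
Σ = (6) + (34) + (23) + (10) + (55) + (61.5) = 189.5
Area = |Σ|/2 = 94.75.

94.75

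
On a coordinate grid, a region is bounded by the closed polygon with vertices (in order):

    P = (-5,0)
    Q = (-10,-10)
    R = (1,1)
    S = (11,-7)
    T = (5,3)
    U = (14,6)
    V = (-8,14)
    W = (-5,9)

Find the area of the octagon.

Apply the shoelace formula: 2A = Σ (x_i·y_{i+1} − x_{i+1}·y_i), indices taken mod 8.
P→Q: (-5)(-10) − (-10)(0) = 50
Q→R: (-10)(1) − (1)(-10) = 0
R→S: (1)(-7) − (11)(1) = -18
S→T: (11)(3) − (5)(-7) = 68
T→U: (5)(6) − (14)(3) = -12
U→V: (14)(14) − (-8)(6) = 244
V→W: (-8)(9) − (-5)(14) = -2
W→P: (-5)(0) − (-5)(9) = 45
Σ = 375
Area = |Σ|/2 = 187.5.

187.5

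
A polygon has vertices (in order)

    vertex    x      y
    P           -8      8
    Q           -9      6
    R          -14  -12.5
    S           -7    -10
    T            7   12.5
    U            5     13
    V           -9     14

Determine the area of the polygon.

Apply Gauss's area formula: 2A = Σ (x_i·y_{i+1} − x_{i+1}·y_i), indices taken mod 7.
Σ = (24) + (196.5) + (52.5) + (-17.5) + (28.5) + (187) + (40) = 511
Area = |Σ|/2 = 255.5.

255.5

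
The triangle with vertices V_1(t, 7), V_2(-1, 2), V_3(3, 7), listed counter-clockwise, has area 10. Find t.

-1

The doubled signed area Σ (x_i y_{i+1} − x_{i+1} y_i) is linear in t.
With t=0 it equals 15; the coefficient of t is -5 (from the two edges through V_1).
So -5·t + 15 = 2·10 = 20 ⇒ t = -1.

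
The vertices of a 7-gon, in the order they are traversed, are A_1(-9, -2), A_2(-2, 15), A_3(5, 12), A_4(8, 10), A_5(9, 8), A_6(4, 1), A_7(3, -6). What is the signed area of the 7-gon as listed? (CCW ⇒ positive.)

A_1→A_2: (-9)(15) − (-2)(-2) = -139
A_2→A_3: (-2)(12) − (5)(15) = -99
A_3→A_4: (5)(10) − (8)(12) = -46
A_4→A_5: (8)(8) − (9)(10) = -26
A_5→A_6: (9)(1) − (4)(8) = -23
A_6→A_7: (4)(-6) − (3)(1) = -27
A_7→A_1: (3)(-2) − (-9)(-6) = -60
Σ = -420
Signed area = Σ/2 = -210 (negative ⇒ clockwise traversal).

-210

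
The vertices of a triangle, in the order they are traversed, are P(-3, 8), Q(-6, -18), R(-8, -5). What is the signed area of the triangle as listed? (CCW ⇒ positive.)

-45.5

Σ = (102) + (-114) + (-79) = -91
Signed area = Σ/2 = -45.5 (negative ⇒ clockwise traversal).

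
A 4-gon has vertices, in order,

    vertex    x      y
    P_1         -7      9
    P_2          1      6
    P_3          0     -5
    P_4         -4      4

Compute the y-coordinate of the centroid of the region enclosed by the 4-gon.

61/18

Apply the shoelace (surveyor's) formula. First the cross-terms c_i = x_i·y_{i+1} − x_{i+1}·y_i:
  -51, -5, -20, -8  ⇒  2A = -84, A = -42.
Then Σ (y_i + y_{i+1})·c_i = -854, so ȳ = -854 / (6·(-42)) = 61/18.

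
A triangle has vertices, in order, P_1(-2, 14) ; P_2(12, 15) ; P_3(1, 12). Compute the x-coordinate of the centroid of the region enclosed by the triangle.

11/3

Apply Gauss's area formula. First the cross-terms c_i = x_i·y_{i+1} − x_{i+1}·y_i:
  -198, 129, 38  ⇒  2A = -31, A = -15.5.
Then Σ (x_i + x_{i+1})·c_i = -341, so x̄ = -341 / (6·(-15.5)) = 11/3.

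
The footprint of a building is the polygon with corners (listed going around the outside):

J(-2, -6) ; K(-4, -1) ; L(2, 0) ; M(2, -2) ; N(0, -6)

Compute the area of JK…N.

Cross-terms: -22, 2, -4, -12, -12  ⇒  Σ = -48
Area = |Σ|/2 = 24.

24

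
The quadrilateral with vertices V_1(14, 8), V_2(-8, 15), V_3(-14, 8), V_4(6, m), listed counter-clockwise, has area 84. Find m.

9

Write out the shoelace sum; only the two edges meeting at V_4 involve m:
2·Area = [((-14)·m − 6·8) + (6·8 − 14·m)] + 420
       = -28·m + 420 = 168
⇒ m = 9.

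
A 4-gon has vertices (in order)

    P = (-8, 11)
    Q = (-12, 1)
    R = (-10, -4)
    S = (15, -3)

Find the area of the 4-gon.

Cross-terms: 124, 58, 90, 141  ⇒  Σ = 413
Area = |Σ|/2 = 206.5.

206.5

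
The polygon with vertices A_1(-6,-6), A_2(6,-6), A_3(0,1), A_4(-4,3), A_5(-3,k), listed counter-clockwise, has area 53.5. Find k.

-1

The doubled signed area Σ (x_i y_{i+1} − x_{i+1} y_i) is linear in k.
With k=0 it equals 109; the coefficient of k is 2 (from the two edges through A_5).
So 2·k + 109 = 2·53.5 = 107 ⇒ k = -1.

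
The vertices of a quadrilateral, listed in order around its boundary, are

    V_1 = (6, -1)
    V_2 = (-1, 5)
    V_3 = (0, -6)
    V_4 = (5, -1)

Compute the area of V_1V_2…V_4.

Apply Gauss's area formula: 2A = Σ (x_i·y_{i+1} − x_{i+1}·y_i), indices taken mod 4.
Σ = (29) + (6) + (30) + (1) = 66
Area = |Σ|/2 = 33.

33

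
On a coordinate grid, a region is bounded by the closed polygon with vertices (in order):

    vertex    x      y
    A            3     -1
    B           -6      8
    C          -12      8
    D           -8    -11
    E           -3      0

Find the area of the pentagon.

116

Apply the shoelace formula: 2A = Σ (x_i·y_{i+1} − x_{i+1}·y_i), indices taken mod 5.
Σ = (18) + (48) + (196) + (-33) + (3) = 232
Area = |Σ|/2 = 116.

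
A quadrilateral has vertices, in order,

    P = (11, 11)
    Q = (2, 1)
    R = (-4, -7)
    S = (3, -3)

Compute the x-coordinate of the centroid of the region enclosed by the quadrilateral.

Apply Gauss's area formula. First the cross-terms c_i = x_i·y_{i+1} − x_{i+1}·y_i:
  -11, -10, 33, 66  ⇒  2A = 78, A = 39.
Then Σ (x_i + x_{i+1})·c_i = 768, so x̄ = 768 / (6·39) = 128/39.

128/39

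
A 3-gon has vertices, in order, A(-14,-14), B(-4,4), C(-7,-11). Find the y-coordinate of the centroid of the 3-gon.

-7

Apply Gauss's area formula. First the cross-terms c_i = x_i·y_{i+1} − x_{i+1}·y_i:
  -112, 72, -56  ⇒  2A = -96, A = -48.
Then Σ (y_i + y_{i+1})·c_i = 2016, so ȳ = 2016 / (6·(-48)) = -7.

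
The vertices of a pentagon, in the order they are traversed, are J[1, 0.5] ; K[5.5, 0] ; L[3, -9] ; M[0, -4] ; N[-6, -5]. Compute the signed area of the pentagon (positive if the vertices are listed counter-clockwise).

Apply the surveyor's formula: 2A = Σ (x_i·y_{i+1} − x_{i+1}·y_i), indices taken mod 5.
J→K: (1)(0) − (5.5)(0.5) = -2.75
K→L: (5.5)(-9) − (3)(0) = -49.5
L→M: (3)(-4) − (0)(-9) = -12
M→N: (0)(-5) − (-6)(-4) = -24
N→J: (-6)(0.5) − (1)(-5) = 2
Σ = -86.25
Signed area = Σ/2 = -43.125 (negative ⇒ clockwise traversal).

-43.125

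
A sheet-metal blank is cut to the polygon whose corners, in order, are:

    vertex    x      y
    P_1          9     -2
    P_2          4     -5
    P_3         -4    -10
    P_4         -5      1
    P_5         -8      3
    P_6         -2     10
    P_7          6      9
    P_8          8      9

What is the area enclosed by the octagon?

212.5

Apply the shoelace (surveyor's) formula: 2A = Σ (x_i·y_{i+1} − x_{i+1}·y_i), indices taken mod 8.
Σ = (-37) + (-60) + (-54) + (-7) + (-74) + (-78) + (-18) + (-97) = -425
Area = |Σ|/2 = 212.5.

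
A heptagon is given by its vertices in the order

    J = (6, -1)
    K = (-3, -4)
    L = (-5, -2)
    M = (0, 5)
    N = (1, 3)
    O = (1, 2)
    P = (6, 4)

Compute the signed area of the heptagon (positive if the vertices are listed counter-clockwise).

Apply the shoelace formula: 2A = Σ (x_i·y_{i+1} − x_{i+1}·y_i), indices taken mod 7.
Σ = (-27) + (-14) + (-25) + (-5) + (-1) + (-8) + (-30) = -110
Signed area = Σ/2 = -55 (negative ⇒ clockwise traversal).

-55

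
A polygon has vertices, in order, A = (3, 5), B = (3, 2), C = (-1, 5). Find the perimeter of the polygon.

|AB| = √((0)² + (-3)²) = √9 = 3
|BC| = √((-4)² + (3)²) = √25 = 5
|CA| = √((4)² + (0)²) = √16 = 4
Perimeter = 3 + 5 + 4 = 12.

12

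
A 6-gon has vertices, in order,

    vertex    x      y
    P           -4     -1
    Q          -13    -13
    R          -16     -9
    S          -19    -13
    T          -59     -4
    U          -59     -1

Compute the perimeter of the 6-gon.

|PQ| = √((-9)² + (-12)²) = √225 = 15
|QR| = √((-3)² + (4)²) = √25 = 5
|RS| = √((-3)² + (-4)²) = √25 = 5
|ST| = √((-40)² + (9)²) = √1681 = 41
|TU| = √((0)² + (3)²) = √9 = 3
|UP| = √((55)² + (0)²) = √3025 = 55
Perimeter = 15 + 5 + 5 + 41 + 3 + 55 = 124.

124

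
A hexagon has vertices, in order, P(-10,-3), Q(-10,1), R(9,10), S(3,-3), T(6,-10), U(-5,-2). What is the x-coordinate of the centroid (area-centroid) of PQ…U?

-26/171

Apply the shoelace formula. First the cross-terms c_i = x_i·y_{i+1} − x_{i+1}·y_i:
  -40, -109, -57, -12, -62, -5  ⇒  2A = -285, A = -142.5.
Then Σ (x_i + x_{i+1})·c_i = 130, so x̄ = 130 / (6·(-142.5)) = -26/171.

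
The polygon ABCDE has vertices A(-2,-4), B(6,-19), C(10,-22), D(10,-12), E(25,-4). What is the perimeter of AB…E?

76

|AB| = √((8)² + (-15)²) = √289 = 17
|BC| = √((4)² + (-3)²) = √25 = 5
|CD| = √((0)² + (10)²) = √100 = 10
|DE| = √((15)² + (8)²) = √289 = 17
|EA| = √((-27)² + (0)²) = √729 = 27
Perimeter = 17 + 5 + 10 + 17 + 27 = 76.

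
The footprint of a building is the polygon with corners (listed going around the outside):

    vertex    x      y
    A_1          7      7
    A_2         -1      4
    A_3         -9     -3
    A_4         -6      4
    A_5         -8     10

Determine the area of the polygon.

67

Apply the shoelace (surveyor's) formula: 2A = Σ (x_i·y_{i+1} − x_{i+1}·y_i), indices taken mod 5.
Cross-terms: 35, 39, -54, -28, -126  ⇒  Σ = -134
Area = |Σ|/2 = 67.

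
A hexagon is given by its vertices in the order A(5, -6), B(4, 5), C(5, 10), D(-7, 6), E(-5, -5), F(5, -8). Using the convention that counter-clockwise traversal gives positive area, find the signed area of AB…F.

Apply the surveyor's formula: 2A = Σ (x_i·y_{i+1} − x_{i+1}·y_i), indices taken mod 6.
Cross-terms: 49, 15, 100, 65, 65, 10  ⇒  Σ = 304
Signed area = Σ/2 = 152 (positive ⇒ counter-clockwise traversal).

152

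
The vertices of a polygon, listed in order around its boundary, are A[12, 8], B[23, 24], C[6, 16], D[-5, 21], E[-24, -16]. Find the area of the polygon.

Apply Gauss's area formula: 2A = Σ (x_i·y_{i+1} − x_{i+1}·y_i), indices taken mod 5.
A→B: (12)(24) − (23)(8) = 104
B→C: (23)(16) − (6)(24) = 224
C→D: (6)(21) − (-5)(16) = 206
D→E: (-5)(-16) − (-24)(21) = 584
E→A: (-24)(8) − (12)(-16) = 0
Σ = 1118
Area = |Σ|/2 = 559.

559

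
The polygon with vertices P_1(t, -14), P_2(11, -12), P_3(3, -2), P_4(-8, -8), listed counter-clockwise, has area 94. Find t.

The doubled signed area Σ (x_i y_{i+1} − x_{i+1} y_i) is linear in t.
With t=0 it equals 240; the coefficient of t is -4 (from the two edges through P_1).
So -4·t + 240 = 2·94 = 188 ⇒ t = 13.

13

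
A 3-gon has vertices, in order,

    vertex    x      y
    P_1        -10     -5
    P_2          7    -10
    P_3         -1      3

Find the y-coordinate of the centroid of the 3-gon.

-4

Apply the shoelace (surveyor's) formula. First the cross-terms c_i = x_i·y_{i+1} − x_{i+1}·y_i:
  135, 11, 35  ⇒  2A = 181, A = 90.5.
Then Σ (y_i + y_{i+1})·c_i = -2172, so ȳ = -2172 / (6·90.5) = -4.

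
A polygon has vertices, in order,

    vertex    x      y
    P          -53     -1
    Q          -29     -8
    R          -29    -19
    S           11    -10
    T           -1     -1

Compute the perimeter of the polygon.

|PQ| = √((24)² + (-7)²) = √625 = 25
|QR| = √((0)² + (-11)²) = √121 = 11
|RS| = √((40)² + (9)²) = √1681 = 41
|ST| = √((-12)² + (9)²) = √225 = 15
|TP| = √((-52)² + (0)²) = √2704 = 52
Perimeter = 25 + 11 + 41 + 15 + 52 = 144.

144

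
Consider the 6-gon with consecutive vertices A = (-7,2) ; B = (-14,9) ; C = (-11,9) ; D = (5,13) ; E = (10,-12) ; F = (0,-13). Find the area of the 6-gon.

Apply Gauss's area formula: 2A = Σ (x_i·y_{i+1} − x_{i+1}·y_i), indices taken mod 6.
Σ = (-35) + (-27) + (-188) + (-190) + (-130) + (-91) = -661
Area = |Σ|/2 = 330.5.

330.5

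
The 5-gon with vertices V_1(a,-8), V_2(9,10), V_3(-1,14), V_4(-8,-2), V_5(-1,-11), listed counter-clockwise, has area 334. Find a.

12

Write out the shoelace sum; only the two edges meeting at V_1 involve a:
2·Area = [((-1)·(-8) − a·(-11)) + (a·10 − 9·(-8))] + 336
       = 21·a + 416 = 668
⇒ a = 12.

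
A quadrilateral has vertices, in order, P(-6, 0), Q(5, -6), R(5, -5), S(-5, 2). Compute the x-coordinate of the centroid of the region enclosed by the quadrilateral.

-59/57

Apply the shoelace formula. First the cross-terms c_i = x_i·y_{i+1} − x_{i+1}·y_i:
  36, 5, -15, 12  ⇒  2A = 38, A = 19.
Then Σ (x_i + x_{i+1})·c_i = -118, so x̄ = -118 / (6·19) = -59/57.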